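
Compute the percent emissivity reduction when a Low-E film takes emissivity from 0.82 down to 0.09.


Percentage reduction = (1 - coated/uncoated) * 100
  Ratio = 0.09 / 0.82 = 0.1098
  Reduction = (1 - 0.1098) * 100 = 89.0%

89.0%


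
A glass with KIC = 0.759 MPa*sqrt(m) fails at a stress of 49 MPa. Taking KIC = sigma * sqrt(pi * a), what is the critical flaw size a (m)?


Rearrange KIC = sigma * sqrt(pi * a):
  sqrt(pi * a) = KIC / sigma
  sqrt(pi * a) = 0.759 / 49 = 0.01549
  a = (KIC / sigma)^2 / pi
  a = 0.01549^2 / pi = 0.0000764 m

0.0000764 m


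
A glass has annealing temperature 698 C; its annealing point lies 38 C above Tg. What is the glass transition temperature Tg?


Rearrange T_anneal = Tg + offset for Tg:
  Tg = T_anneal - offset = 698 - 38 = 660 C

660 C


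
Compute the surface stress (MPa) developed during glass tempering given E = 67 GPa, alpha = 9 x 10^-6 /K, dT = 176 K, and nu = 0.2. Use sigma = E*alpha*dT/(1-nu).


Tempering stress: sigma = E * alpha * dT / (1 - nu)
  E (MPa) = 67 * 1000 = 67000
  Numerator = 67000 * (9 x 10^-6) * 176 = 106.128
  Denominator = 1 - 0.2 = 0.8
  sigma = 106.128 / 0.8 = 132.7 MPa

132.7 MPa


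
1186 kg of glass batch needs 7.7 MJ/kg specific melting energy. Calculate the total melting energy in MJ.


Total energy = mass * specific energy
  E = 1186 * 7.7 = 9132.2 MJ

9132.2 MJ


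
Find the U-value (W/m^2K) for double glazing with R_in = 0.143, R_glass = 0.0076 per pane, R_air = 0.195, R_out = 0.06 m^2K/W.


Total thermal resistance (series):
  R_total = R_in + R_glass + R_air + R_glass + R_out
  R_total = 0.143 + 0.0076 + 0.195 + 0.0076 + 0.06 = 0.4132 m^2K/W
U-value = 1 / R_total = 1 / 0.4132 = 2.42 W/m^2K

2.42 W/m^2K


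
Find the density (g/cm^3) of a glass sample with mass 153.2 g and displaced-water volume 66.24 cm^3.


Use the definition of density:
  rho = mass / volume
  rho = 153.2 / 66.24 = 2.313 g/cm^3

2.313 g/cm^3


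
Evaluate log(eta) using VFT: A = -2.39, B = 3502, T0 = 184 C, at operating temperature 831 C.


VFT equation: log(eta) = A + B / (T - T0)
  T - T0 = 831 - 184 = 647
  B / (T - T0) = 3502 / 647 = 5.413
  log(eta) = -2.39 + 5.413 = 3.023

3.023


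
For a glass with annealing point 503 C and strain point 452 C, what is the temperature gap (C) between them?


Gap = T_anneal - T_strain:
  gap = 503 - 452 = 51 C

51 C


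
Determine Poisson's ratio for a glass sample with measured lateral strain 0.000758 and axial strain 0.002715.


Poisson's ratio: nu = lateral strain / axial strain
  nu = 0.000758 / 0.002715 = 0.2792

0.2792


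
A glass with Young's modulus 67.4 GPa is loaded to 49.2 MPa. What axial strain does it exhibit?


Rearrange E = sigma / epsilon:
  epsilon = sigma / E
  E (MPa) = 67.4 * 1000 = 67400
  epsilon = 49.2 / 67400 = 0.00073

0.00073


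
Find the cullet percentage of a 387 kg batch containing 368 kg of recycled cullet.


Cullet ratio = (cullet mass / total batch mass) * 100
  Ratio = 368 / 387 * 100 = 95.09%

95.09%


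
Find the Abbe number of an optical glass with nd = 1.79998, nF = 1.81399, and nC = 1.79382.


Abbe number formula: Vd = (nd - 1) / (nF - nC)
  nd - 1 = 1.79998 - 1 = 0.79998
  nF - nC = 1.81399 - 1.79382 = 0.02017
  Vd = 0.79998 / 0.02017 = 39.66

39.66


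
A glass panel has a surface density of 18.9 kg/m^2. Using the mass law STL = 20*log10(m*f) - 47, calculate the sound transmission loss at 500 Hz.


Mass law: STL = 20 * log10(m * f) - 47
  m * f = 18.9 * 500 = 9450
  log10(9450) = 3.97543
  STL = 20 * 3.97543 - 47 = 79.5086 - 47 = 32.5 dB

32.5 dB


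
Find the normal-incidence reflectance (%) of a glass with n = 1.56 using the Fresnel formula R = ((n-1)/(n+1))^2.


Fresnel reflectance at normal incidence:
  R = ((n - 1)/(n + 1))^2
  (n - 1)/(n + 1) = (1.56 - 1)/(1.56 + 1) = 0.21875
  R = 0.21875^2 = 0.0478516
  R(%) = 0.0478516 * 100 = 4.785%

4.785%


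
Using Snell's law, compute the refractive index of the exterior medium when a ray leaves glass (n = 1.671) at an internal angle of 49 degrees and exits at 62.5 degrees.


Apply Snell's law: n1 * sin(theta1) = n2 * sin(theta2)
  n2 = n1 * sin(theta1) / sin(theta2)
  sin(49) = 0.75471
  sin(62.5) = 0.887011
  n2 = 1.671 * 0.75471 / 0.887011 = 1.4218

1.4218


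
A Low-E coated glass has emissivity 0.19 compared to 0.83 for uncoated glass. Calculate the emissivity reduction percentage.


Percentage reduction = (1 - coated/uncoated) * 100
  Ratio = 0.19 / 0.83 = 0.2289
  Reduction = (1 - 0.2289) * 100 = 77.1%

77.1%


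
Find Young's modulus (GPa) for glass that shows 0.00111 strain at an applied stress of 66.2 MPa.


Young's modulus: E = stress / strain
  E = 66.2 MPa / 0.00111 = 59639.64 MPa
Convert to GPa: 59639.64 / 1000 = 59.64 GPa

59.64 GPa


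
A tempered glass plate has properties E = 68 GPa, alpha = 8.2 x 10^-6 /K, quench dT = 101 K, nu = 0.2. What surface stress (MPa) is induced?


Tempering stress: sigma = E * alpha * dT / (1 - nu)
  E (MPa) = 68 * 1000 = 68000
  Numerator = 68000 * (8.2 x 10^-6) * 101 = 56.3176
  Denominator = 1 - 0.2 = 0.8
  sigma = 56.3176 / 0.8 = 70.4 MPa

70.4 MPa


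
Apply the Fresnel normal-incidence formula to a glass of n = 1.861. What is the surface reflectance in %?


Fresnel reflectance at normal incidence:
  R = ((n - 1)/(n + 1))^2
  (n - 1)/(n + 1) = (1.861 - 1)/(1.861 + 1) = 0.300944
  R = 0.300944^2 = 0.0905673
  R(%) = 0.0905673 * 100 = 9.057%

9.057%


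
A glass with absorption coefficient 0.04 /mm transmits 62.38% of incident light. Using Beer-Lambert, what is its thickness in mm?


Rearrange T = exp(-alpha * thickness):
  thickness = -ln(T) / alpha
  T = 62.38/100 = 0.6238
  ln(T) = -0.47193
  -ln(T) = 0.47193
  thickness = 0.47193 / 0.04 = 11.8 mm

11.8 mm


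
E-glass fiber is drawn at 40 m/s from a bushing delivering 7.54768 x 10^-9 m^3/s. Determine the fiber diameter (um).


Cross-sectional area from continuity:
  A = Q / v = 7.54768 x 10^-9 / 40 = 1.88692 x 10^-10 m^2
Diameter from circular cross-section:
  d = sqrt(4A / pi) * 10^6 (m -> um)
  d = sqrt(4 * 1.88692 x 10^-10 / pi) * 10^6 = 15.5 um

15.5 um


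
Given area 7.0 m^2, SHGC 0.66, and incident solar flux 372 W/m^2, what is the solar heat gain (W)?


Solar heat gain: Q = Area * SHGC * Irradiance
  Q = 7.0 * 0.66 * 372 = 1718.6 W

1718.6 W


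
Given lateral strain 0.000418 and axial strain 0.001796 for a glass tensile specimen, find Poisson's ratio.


Poisson's ratio: nu = lateral strain / axial strain
  nu = 0.000418 / 0.001796 = 0.2327

0.2327


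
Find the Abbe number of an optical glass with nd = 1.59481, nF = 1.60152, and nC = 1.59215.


Abbe number formula: Vd = (nd - 1) / (nF - nC)
  nd - 1 = 1.59481 - 1 = 0.59481
  nF - nC = 1.60152 - 1.59215 = 0.00937
  Vd = 0.59481 / 0.00937 = 63.48

63.48


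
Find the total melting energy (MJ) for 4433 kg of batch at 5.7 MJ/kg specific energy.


Total energy = mass * specific energy
  E = 4433 * 5.7 = 25268.1 MJ

25268.1 MJ


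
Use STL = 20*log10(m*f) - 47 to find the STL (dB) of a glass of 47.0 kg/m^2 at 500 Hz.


Mass law: STL = 20 * log10(m * f) - 47
  m * f = 47.0 * 500 = 23500
  log10(23500) = 4.37107
  STL = 20 * 4.37107 - 47 = 87.4214 - 47 = 40.4 dB

40.4 dB


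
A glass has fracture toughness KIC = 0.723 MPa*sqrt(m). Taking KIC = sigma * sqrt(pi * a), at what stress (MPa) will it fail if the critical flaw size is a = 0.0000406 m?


Rearrange KIC = sigma * sqrt(pi * a):
  sigma = KIC / sqrt(pi * a)
  sqrt(pi * 0.0000406) = 0.011294
  sigma = 0.723 / 0.011294 = 64.02 MPa

64.02 MPa


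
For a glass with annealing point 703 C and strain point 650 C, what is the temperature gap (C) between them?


Gap = T_anneal - T_strain:
  gap = 703 - 650 = 53 C

53 C


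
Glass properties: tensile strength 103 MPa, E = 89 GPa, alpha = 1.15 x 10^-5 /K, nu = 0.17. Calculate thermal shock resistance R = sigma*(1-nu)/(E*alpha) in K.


Thermal shock resistance: R = sigma * (1 - nu) / (E * alpha)
  Numerator = 103 * (1 - 0.17) = 85.49
  Denominator = 89 * 1000 * (1.15 x 10^-5) = 1.0235
  R = 85.49 / 1.0235 = 83.5 K

83.5 K


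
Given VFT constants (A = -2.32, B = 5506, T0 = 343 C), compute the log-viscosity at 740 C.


VFT equation: log(eta) = A + B / (T - T0)
  T - T0 = 740 - 343 = 397
  B / (T - T0) = 5506 / 397 = 13.869
  log(eta) = -2.32 + 13.869 = 11.549

11.549


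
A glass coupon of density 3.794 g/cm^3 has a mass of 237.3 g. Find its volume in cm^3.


Rearrange rho = m / V:
  V = m / rho
  V = 237.3 / 3.794 = 62.546 cm^3

62.546 cm^3


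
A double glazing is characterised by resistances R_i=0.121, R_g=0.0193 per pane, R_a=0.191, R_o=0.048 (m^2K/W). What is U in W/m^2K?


Total thermal resistance (series):
  R_total = R_in + R_glass + R_air + R_glass + R_out
  R_total = 0.121 + 0.0193 + 0.191 + 0.0193 + 0.048 = 0.3986 m^2K/W
U-value = 1 / R_total = 1 / 0.3986 = 2.509 W/m^2K

2.509 W/m^2K


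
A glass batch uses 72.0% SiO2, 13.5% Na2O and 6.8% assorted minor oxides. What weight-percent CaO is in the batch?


Pieces sum to 100%:
  CaO = 100 - (SiO2 + Na2O + others)
  CaO = 100 - (72.0 + 13.5 + 6.8) = 7.7%

7.7%


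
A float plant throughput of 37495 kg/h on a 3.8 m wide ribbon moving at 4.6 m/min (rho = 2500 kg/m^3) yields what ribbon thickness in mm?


Ribbon cross-section from mass balance:
  Volume rate = throughput / density = 37495 / 2500 = 14.998 m^3/h
  thickness = volume rate / (speed * 60 * width), i.e.
  thickness = throughput / (60 * speed * width * density) * 1000
  thickness = 37495 / (60 * 4.6 * 3.8 * 2500) * 1000 = 14.3 mm

14.3 mm


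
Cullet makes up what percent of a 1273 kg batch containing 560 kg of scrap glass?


Cullet ratio = (cullet mass / total batch mass) * 100
  Ratio = 560 / 1273 * 100 = 43.99%

43.99%


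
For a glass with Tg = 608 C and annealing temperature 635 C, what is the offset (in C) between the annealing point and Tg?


Offset = T_anneal - Tg:
  offset = 635 - 608 = 27 C

27 C


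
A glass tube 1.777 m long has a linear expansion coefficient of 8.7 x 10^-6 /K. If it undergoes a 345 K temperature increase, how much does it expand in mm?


Thermal expansion formula: dL = alpha * L0 * dT
  dL = (8.7 x 10^-6) * 1.777 * 345 = 0.00533367 m
Convert to mm: 0.00533367 * 1000 = 5.3337 mm

5.3337 mm


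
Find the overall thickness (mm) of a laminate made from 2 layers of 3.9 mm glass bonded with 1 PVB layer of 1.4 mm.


Total thickness = glass contribution + PVB contribution
  Glass: 2 * 3.9 = 7.8 mm
  PVB: 1 * 1.4 = 1.4 mm
  Total = 7.8 + 1.4 = 9.2 mm

9.2 mm


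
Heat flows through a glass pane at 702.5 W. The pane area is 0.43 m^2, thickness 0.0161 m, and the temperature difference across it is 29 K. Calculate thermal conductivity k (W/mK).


Fourier's law rearranged: k = Q * t / (A * dT)
  Numerator = 702.5 * 0.0161 = 11.31025
  Denominator = 0.43 * 29 = 12.47
  k = 11.31025 / 12.47 = 0.907 W/mK

0.907 W/mK


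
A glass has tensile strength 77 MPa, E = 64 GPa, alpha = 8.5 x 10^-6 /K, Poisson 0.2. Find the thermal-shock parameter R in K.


Thermal shock resistance: R = sigma * (1 - nu) / (E * alpha)
  Numerator = 77 * (1 - 0.2) = 61.6
  Denominator = 64 * 1000 * (8.5 x 10^-6) = 0.544
  R = 61.6 / 0.544 = 113.2 K

113.2 K


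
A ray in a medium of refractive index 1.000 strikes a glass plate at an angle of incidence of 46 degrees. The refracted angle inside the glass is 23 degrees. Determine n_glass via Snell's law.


Apply Snell's law: n1 * sin(theta1) = n2 * sin(theta2)
  n2 = n1 * sin(theta1) / sin(theta2)
  sin(46) = 0.71934
  sin(23) = 0.390731
  n2 = 1.000 * 0.71934 / 0.390731 = 1.841

1.841


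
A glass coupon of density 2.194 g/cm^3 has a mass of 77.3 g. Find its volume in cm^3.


Rearrange rho = m / V:
  V = m / rho
  V = 77.3 / 2.194 = 35.232 cm^3

35.232 cm^3


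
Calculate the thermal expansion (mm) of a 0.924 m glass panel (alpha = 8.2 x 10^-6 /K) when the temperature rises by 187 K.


Thermal expansion formula: dL = alpha * L0 * dT
  dL = (8.2 x 10^-6) * 0.924 * 187 = 0.00141686 m
Convert to mm: 0.00141686 * 1000 = 1.4169 mm

1.4169 mm


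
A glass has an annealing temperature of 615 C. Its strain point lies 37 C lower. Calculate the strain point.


Strain point = annealing point - difference:
  T_strain = 615 - 37 = 578 C

578 C


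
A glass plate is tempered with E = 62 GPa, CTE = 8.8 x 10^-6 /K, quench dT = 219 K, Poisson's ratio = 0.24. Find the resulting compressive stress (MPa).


Tempering stress: sigma = E * alpha * dT / (1 - nu)
  E (MPa) = 62 * 1000 = 62000
  Numerator = 62000 * (8.8 x 10^-6) * 219 = 119.4864
  Denominator = 1 - 0.24 = 0.76
  sigma = 119.4864 / 0.76 = 157.2 MPa

157.2 MPa


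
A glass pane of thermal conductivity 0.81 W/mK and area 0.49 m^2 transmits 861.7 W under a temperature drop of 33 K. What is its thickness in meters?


Fourier's law: t = k * A * dT / Q
  t = 0.81 * 0.49 * 33 / 861.7
  t = 13.0977 / 861.7 = 0.0152 m

0.0152 m


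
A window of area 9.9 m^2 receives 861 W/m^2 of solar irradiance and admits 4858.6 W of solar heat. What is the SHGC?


Rearrange Q = Area * SHGC * Irradiance:
  SHGC = Q / (Area * Irradiance)
  SHGC = 4858.6 / (9.9 * 861) = 0.57

0.57


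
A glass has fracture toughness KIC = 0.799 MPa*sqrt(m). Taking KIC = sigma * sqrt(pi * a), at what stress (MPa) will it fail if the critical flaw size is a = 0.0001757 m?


Rearrange KIC = sigma * sqrt(pi * a):
  sigma = KIC / sqrt(pi * a)
  sqrt(pi * 0.0001757) = 0.023494
  sigma = 0.799 / 0.023494 = 34.01 MPa

34.01 MPa


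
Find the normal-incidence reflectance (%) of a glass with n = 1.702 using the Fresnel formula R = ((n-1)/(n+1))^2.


Fresnel reflectance at normal incidence:
  R = ((n - 1)/(n + 1))^2
  (n - 1)/(n + 1) = (1.702 - 1)/(1.702 + 1) = 0.259808
  R = 0.259808^2 = 0.0675002
  R(%) = 0.0675002 * 100 = 6.75%

6.75%


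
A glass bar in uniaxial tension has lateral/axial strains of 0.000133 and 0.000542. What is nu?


Poisson's ratio: nu = lateral strain / axial strain
  nu = 0.000133 / 0.000542 = 0.2454

0.2454


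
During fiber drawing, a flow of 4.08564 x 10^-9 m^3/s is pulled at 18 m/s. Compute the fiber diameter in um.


Cross-sectional area from continuity:
  A = Q / v = 4.08564 x 10^-9 / 18 = 2.2698 x 10^-10 m^2
Diameter from circular cross-section:
  d = sqrt(4A / pi) * 10^6 (m -> um)
  d = sqrt(4 * 2.2698 x 10^-10 / pi) * 10^6 = 17.0 um

17.0 um


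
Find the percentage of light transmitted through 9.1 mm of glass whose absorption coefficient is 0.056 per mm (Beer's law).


Beer-Lambert law: T = exp(-alpha * thickness)
  exponent = -0.056 * 9.1 = -0.5096
  T = exp(-0.5096) = 0.6007
  Percentage = 0.6007 * 100 = 60.07%

60.07%


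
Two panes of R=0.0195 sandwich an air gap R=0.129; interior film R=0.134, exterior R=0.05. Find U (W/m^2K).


Total thermal resistance (series):
  R_total = R_in + R_glass + R_air + R_glass + R_out
  R_total = 0.134 + 0.0195 + 0.129 + 0.0195 + 0.05 = 0.352 m^2K/W
U-value = 1 / R_total = 1 / 0.352 = 2.841 W/m^2K

2.841 W/m^2K


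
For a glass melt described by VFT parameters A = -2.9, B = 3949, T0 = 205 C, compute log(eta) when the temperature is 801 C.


VFT equation: log(eta) = A + B / (T - T0)
  T - T0 = 801 - 205 = 596
  B / (T - T0) = 3949 / 596 = 6.626
  log(eta) = -2.9 + 6.626 = 3.726

3.726


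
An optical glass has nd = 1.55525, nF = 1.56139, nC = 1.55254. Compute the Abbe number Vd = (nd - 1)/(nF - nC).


Abbe number formula: Vd = (nd - 1) / (nF - nC)
  nd - 1 = 1.55525 - 1 = 0.55525
  nF - nC = 1.56139 - 1.55254 = 0.00885
  Vd = 0.55525 / 0.00885 = 62.74

62.74


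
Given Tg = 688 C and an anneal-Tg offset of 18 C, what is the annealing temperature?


The annealing temperature is Tg plus the offset:
  T_anneal = 688 + 18 = 706 C

706 C


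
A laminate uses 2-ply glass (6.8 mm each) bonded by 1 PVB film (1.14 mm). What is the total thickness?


Total thickness = glass contribution + PVB contribution
  Glass: 2 * 6.8 = 13.6 mm
  PVB: 1 * 1.14 = 1.14 mm
  Total = 13.6 + 1.14 = 14.74 mm

14.74 mm


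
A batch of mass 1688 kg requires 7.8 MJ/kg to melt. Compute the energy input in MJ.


Total energy = mass * specific energy
  E = 1688 * 7.8 = 13166.4 MJ

13166.4 MJ


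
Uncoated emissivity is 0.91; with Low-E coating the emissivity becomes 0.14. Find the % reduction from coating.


Percentage reduction = (1 - coated/uncoated) * 100
  Ratio = 0.14 / 0.91 = 0.1538
  Reduction = (1 - 0.1538) * 100 = 84.6%

84.6%


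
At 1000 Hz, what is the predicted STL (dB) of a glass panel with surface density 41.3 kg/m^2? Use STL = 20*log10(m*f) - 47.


Mass law: STL = 20 * log10(m * f) - 47
  m * f = 41.3 * 1000 = 41300
  log10(41300) = 4.61595
  STL = 20 * 4.61595 - 47 = 92.319 - 47 = 45.3 dB

45.3 dB


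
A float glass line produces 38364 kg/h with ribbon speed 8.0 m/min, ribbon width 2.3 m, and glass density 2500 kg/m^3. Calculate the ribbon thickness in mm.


Ribbon cross-section from mass balance:
  Volume rate = throughput / density = 38364 / 2500 = 15.3456 m^3/h
  thickness = volume rate / (speed * 60 * width), i.e.
  thickness = throughput / (60 * speed * width * density) * 1000
  thickness = 38364 / (60 * 8.0 * 2.3 * 2500) * 1000 = 13.9 mm

13.9 mm


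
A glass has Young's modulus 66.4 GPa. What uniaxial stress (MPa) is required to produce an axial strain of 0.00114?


Rearrange E = sigma / epsilon:
  sigma = E * epsilon
  E (MPa) = 66.4 * 1000 = 66400
  sigma = 66400 * 0.00114 = 75.7 MPa

75.7 MPa


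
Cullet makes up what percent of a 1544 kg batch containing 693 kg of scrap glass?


Cullet ratio = (cullet mass / total batch mass) * 100
  Ratio = 693 / 1544 * 100 = 44.88%

44.88%


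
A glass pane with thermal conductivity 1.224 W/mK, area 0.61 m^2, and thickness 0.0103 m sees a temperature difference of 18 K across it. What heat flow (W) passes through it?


Fourier's law: Q = k * A * dT / t
  Q = 1.224 * 0.61 * 18 / 0.0103
  Q = 13.43952 / 0.0103 = 1304.8 W

1304.8 W


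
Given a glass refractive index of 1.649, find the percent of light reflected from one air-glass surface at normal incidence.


Fresnel reflectance at normal incidence:
  R = ((n - 1)/(n + 1))^2
  (n - 1)/(n + 1) = (1.649 - 1)/(1.649 + 1) = 0.244998
  R = 0.244998^2 = 0.060024
  R(%) = 0.060024 * 100 = 6.002%

6.002%


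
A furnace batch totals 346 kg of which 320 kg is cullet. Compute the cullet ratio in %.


Cullet ratio = (cullet mass / total batch mass) * 100
  Ratio = 320 / 346 * 100 = 92.49%

92.49%


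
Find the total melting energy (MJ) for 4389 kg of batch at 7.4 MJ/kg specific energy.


Total energy = mass * specific energy
  E = 4389 * 7.4 = 32478.6 MJ

32478.6 MJ


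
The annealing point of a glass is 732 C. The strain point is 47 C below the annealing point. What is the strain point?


Strain point = annealing point - difference:
  T_strain = 732 - 47 = 685 C

685 C


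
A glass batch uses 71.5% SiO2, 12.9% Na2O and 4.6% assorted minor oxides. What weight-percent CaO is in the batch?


Pieces sum to 100%:
  CaO = 100 - (SiO2 + Na2O + others)
  CaO = 100 - (71.5 + 12.9 + 4.6) = 11.0%

11.0%


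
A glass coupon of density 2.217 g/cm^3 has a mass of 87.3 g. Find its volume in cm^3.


Rearrange rho = m / V:
  V = m / rho
  V = 87.3 / 2.217 = 39.378 cm^3

39.378 cm^3


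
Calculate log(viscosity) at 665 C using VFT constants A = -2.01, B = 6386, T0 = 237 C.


VFT equation: log(eta) = A + B / (T - T0)
  T - T0 = 665 - 237 = 428
  B / (T - T0) = 6386 / 428 = 14.921
  log(eta) = -2.01 + 14.921 = 12.911

12.911


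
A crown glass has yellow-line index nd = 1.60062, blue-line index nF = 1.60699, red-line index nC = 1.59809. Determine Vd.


Abbe number formula: Vd = (nd - 1) / (nF - nC)
  nd - 1 = 1.60062 - 1 = 0.60062
  nF - nC = 1.60699 - 1.59809 = 0.0089
  Vd = 0.60062 / 0.0089 = 67.49

67.49


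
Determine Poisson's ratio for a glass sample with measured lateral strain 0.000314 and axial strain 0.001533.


Poisson's ratio: nu = lateral strain / axial strain
  nu = 0.000314 / 0.001533 = 0.2048

0.2048


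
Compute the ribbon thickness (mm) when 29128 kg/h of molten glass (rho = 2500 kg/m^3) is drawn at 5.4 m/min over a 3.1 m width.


Ribbon cross-section from mass balance:
  Volume rate = throughput / density = 29128 / 2500 = 11.6512 m^3/h
  thickness = volume rate / (speed * 60 * width), i.e.
  thickness = throughput / (60 * speed * width * density) * 1000
  thickness = 29128 / (60 * 5.4 * 3.1 * 2500) * 1000 = 11.6 mm

11.6 mm


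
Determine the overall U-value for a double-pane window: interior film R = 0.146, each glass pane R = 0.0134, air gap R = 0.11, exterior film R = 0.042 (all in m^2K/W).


Total thermal resistance (series):
  R_total = R_in + R_glass + R_air + R_glass + R_out
  R_total = 0.146 + 0.0134 + 0.11 + 0.0134 + 0.042 = 0.3248 m^2K/W
U-value = 1 / R_total = 1 / 0.3248 = 3.079 W/m^2K

3.079 W/m^2K


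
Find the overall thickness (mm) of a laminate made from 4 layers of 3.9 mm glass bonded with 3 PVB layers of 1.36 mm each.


Total thickness = glass contribution + PVB contribution
  Glass: 4 * 3.9 = 15.6 mm
  PVB: 3 * 1.36 = 4.08 mm
  Total = 15.6 + 4.08 = 19.68 mm

19.68 mm


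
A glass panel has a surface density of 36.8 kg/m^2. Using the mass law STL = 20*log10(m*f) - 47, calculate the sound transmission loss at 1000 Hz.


Mass law: STL = 20 * log10(m * f) - 47
  m * f = 36.8 * 1000 = 36800
  log10(36800) = 4.56585
  STL = 20 * 4.56585 - 47 = 91.317 - 47 = 44.3 dB

44.3 dB


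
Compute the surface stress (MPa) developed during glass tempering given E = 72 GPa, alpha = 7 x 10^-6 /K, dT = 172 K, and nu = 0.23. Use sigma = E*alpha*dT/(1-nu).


Tempering stress: sigma = E * alpha * dT / (1 - nu)
  E (MPa) = 72 * 1000 = 72000
  Numerator = 72000 * (7 x 10^-6) * 172 = 86.688
  Denominator = 1 - 0.23 = 0.77
  sigma = 86.688 / 0.77 = 112.6 MPa

112.6 MPa


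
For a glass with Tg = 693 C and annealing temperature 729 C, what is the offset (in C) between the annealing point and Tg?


Offset = T_anneal - Tg:
  offset = 729 - 693 = 36 C

36 C


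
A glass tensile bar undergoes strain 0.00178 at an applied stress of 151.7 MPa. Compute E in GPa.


Young's modulus: E = stress / strain
  E = 151.7 MPa / 0.00178 = 85224.72 MPa
Convert to GPa: 85224.72 / 1000 = 85.22 GPa

85.22 GPa


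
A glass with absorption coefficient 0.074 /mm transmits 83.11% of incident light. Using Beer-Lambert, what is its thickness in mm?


Rearrange T = exp(-alpha * thickness):
  thickness = -ln(T) / alpha
  T = 83.11/100 = 0.8311
  ln(T) = -0.18501
  -ln(T) = 0.18501
  thickness = 0.18501 / 0.074 = 2.5 mm

2.5 mm


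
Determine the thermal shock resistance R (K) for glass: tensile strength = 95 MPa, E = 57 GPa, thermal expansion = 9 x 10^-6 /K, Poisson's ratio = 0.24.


Thermal shock resistance: R = sigma * (1 - nu) / (E * alpha)
  Numerator = 95 * (1 - 0.24) = 72.2
  Denominator = 57 * 1000 * (9 x 10^-6) = 0.513
  R = 72.2 / 0.513 = 140.7 K

140.7 K


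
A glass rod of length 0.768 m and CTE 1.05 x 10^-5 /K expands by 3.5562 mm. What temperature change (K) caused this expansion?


Rearrange dL = alpha * L0 * dT for dT:
  dT = dL / (alpha * L0)
  dL (m) = 3.5562 / 1000 = 0.0035562
  dT = 0.0035562 / ((1.05 x 10^-5) * 0.768) = 441.0 K

441.0 K


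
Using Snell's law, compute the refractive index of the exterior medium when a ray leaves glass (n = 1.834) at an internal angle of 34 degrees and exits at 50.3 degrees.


Apply Snell's law: n1 * sin(theta1) = n2 * sin(theta2)
  n2 = n1 * sin(theta1) / sin(theta2)
  sin(34) = 0.559193
  sin(50.3) = 0.7694
  n2 = 1.834 * 0.559193 / 0.7694 = 1.3329

1.3329


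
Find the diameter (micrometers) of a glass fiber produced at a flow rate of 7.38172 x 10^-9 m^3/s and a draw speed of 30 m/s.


Cross-sectional area from continuity:
  A = Q / v = 7.38172 x 10^-9 / 30 = 2.460573 x 10^-10 m^2
Diameter from circular cross-section:
  d = sqrt(4A / pi) * 10^6 (m -> um)
  d = sqrt(4 * 2.460573 x 10^-10 / pi) * 10^6 = 17.7 um

17.7 um


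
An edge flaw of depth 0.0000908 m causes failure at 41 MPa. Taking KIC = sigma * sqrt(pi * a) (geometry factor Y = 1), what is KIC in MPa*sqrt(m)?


Fracture toughness: KIC = sigma * sqrt(pi * a)
  pi * a = pi * 0.0000908 = 0.000285257
  sqrt(pi * a) = 0.01689
  KIC = 41 * 0.01689 = 0.692 MPa*sqrt(m)

0.692 MPa*sqrt(m)


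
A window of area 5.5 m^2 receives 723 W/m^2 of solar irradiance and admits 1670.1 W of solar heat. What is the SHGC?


Rearrange Q = Area * SHGC * Irradiance:
  SHGC = Q / (Area * Irradiance)
  SHGC = 1670.1 / (5.5 * 723) = 0.42

0.42


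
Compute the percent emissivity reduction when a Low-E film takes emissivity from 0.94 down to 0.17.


Percentage reduction = (1 - coated/uncoated) * 100
  Ratio = 0.17 / 0.94 = 0.1809
  Reduction = (1 - 0.1809) * 100 = 81.9%

81.9%


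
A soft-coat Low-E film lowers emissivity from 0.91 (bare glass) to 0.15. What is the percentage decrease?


Percentage reduction = (1 - coated/uncoated) * 100
  Ratio = 0.15 / 0.91 = 0.1648
  Reduction = (1 - 0.1648) * 100 = 83.5%

83.5%


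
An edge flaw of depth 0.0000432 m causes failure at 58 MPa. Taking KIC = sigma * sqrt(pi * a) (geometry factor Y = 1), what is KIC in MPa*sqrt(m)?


Fracture toughness: KIC = sigma * sqrt(pi * a)
  pi * a = pi * 0.0000432 = 0.000135717
  sqrt(pi * a) = 0.01165
  KIC = 58 * 0.01165 = 0.676 MPa*sqrt(m)

0.676 MPa*sqrt(m)


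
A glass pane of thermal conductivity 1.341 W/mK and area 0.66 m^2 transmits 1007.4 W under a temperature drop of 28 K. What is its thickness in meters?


Fourier's law: t = k * A * dT / Q
  t = 1.341 * 0.66 * 28 / 1007.4
  t = 24.78168 / 1007.4 = 0.0246 m

0.0246 m


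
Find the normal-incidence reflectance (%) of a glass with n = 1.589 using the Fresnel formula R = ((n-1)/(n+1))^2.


Fresnel reflectance at normal incidence:
  R = ((n - 1)/(n + 1))^2
  (n - 1)/(n + 1) = (1.589 - 1)/(1.589 + 1) = 0.227501
  R = 0.227501^2 = 0.0517567
  R(%) = 0.0517567 * 100 = 5.176%

5.176%


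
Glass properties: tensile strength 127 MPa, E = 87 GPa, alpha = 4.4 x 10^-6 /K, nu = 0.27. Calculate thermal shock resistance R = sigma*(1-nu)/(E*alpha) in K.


Thermal shock resistance: R = sigma * (1 - nu) / (E * alpha)
  Numerator = 127 * (1 - 0.27) = 92.71
  Denominator = 87 * 1000 * (4.4 x 10^-6) = 0.3828
  R = 92.71 / 0.3828 = 242.2 K

242.2 K


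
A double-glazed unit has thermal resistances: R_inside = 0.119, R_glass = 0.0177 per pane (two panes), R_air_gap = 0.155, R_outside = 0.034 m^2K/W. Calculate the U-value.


Total thermal resistance (series):
  R_total = R_in + R_glass + R_air + R_glass + R_out
  R_total = 0.119 + 0.0177 + 0.155 + 0.0177 + 0.034 = 0.3434 m^2K/W
U-value = 1 / R_total = 1 / 0.3434 = 2.912 W/m^2K

2.912 W/m^2K


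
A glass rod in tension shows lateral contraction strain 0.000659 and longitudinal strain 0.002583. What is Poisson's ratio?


Poisson's ratio: nu = lateral strain / axial strain
  nu = 0.000659 / 0.002583 = 0.2551

0.2551


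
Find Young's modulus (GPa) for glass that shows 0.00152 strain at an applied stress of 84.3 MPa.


Young's modulus: E = stress / strain
  E = 84.3 MPa / 0.00152 = 55460.53 MPa
Convert to GPa: 55460.53 / 1000 = 55.46 GPa

55.46 GPa


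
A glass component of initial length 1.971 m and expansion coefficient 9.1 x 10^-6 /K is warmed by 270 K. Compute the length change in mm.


Thermal expansion formula: dL = alpha * L0 * dT
  dL = (9.1 x 10^-6) * 1.971 * 270 = 0.00484275 m
Convert to mm: 0.00484275 * 1000 = 4.8427 mm

4.8427 mm


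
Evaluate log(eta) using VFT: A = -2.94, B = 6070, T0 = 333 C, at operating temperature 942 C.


VFT equation: log(eta) = A + B / (T - T0)
  T - T0 = 942 - 333 = 609
  B / (T - T0) = 6070 / 609 = 9.967
  log(eta) = -2.94 + 9.967 = 7.027

7.027


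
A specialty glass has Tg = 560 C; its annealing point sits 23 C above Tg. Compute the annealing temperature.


The annealing temperature is Tg plus the offset:
  T_anneal = 560 + 23 = 583 C

583 C


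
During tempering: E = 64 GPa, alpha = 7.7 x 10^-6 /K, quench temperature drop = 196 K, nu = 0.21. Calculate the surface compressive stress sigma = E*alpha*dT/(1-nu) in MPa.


Tempering stress: sigma = E * alpha * dT / (1 - nu)
  E (MPa) = 64 * 1000 = 64000
  Numerator = 64000 * (7.7 x 10^-6) * 196 = 96.5888
  Denominator = 1 - 0.21 = 0.79
  sigma = 96.5888 / 0.79 = 122.3 MPa

122.3 MPa


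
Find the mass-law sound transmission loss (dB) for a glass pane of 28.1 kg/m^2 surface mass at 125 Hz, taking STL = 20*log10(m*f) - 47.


Mass law: STL = 20 * log10(m * f) - 47
  m * f = 28.1 * 125 = 3512.5
  log10(3512.5) = 3.54562
  STL = 20 * 3.54562 - 47 = 70.9124 - 47 = 23.9 dB

23.9 dB


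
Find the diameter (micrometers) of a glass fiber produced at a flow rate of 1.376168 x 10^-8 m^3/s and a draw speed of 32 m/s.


Cross-sectional area from continuity:
  A = Q / v = 1.376168 x 10^-8 / 32 = 4.300525 x 10^-10 m^2
Diameter from circular cross-section:
  d = sqrt(4A / pi) * 10^6 (m -> um)
  d = sqrt(4 * 4.300525 x 10^-10 / pi) * 10^6 = 23.4 um

23.4 um


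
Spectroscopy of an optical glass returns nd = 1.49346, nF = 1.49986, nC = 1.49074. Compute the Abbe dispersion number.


Abbe number formula: Vd = (nd - 1) / (nF - nC)
  nd - 1 = 1.49346 - 1 = 0.49346
  nF - nC = 1.49986 - 1.49074 = 0.00912
  Vd = 0.49346 / 0.00912 = 54.11

54.11


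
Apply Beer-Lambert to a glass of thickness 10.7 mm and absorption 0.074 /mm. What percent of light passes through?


Beer-Lambert law: T = exp(-alpha * thickness)
  exponent = -0.074 * 10.7 = -0.7918
  T = exp(-0.7918) = 0.453
  Percentage = 0.453 * 100 = 45.3%

45.3%


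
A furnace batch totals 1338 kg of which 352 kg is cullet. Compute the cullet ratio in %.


Cullet ratio = (cullet mass / total batch mass) * 100
  Ratio = 352 / 1338 * 100 = 26.31%

26.31%


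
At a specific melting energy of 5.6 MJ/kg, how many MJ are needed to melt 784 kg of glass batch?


Total energy = mass * specific energy
  E = 784 * 5.6 = 4390.4 MJ

4390.4 MJ


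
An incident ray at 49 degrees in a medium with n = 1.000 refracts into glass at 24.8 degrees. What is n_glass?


Apply Snell's law: n1 * sin(theta1) = n2 * sin(theta2)
  n2 = n1 * sin(theta1) / sin(theta2)
  sin(49) = 0.75471
  sin(24.8) = 0.419452
  n2 = 1.000 * 0.75471 / 0.419452 = 1.7993

1.7993


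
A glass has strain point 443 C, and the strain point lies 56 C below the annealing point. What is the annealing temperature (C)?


T_anneal = T_strain + gap:
  T_anneal = 443 + 56 = 499 C

499 C


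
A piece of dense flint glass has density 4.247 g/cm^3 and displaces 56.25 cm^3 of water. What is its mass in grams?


Rearrange rho = m / V:
  m = rho * V
  m = 4.247 * 56.25 = 238.894 g

238.894 g


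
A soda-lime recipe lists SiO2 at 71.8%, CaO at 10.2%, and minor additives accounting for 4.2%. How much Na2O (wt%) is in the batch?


Pieces sum to 100%:
  Na2O = 100 - (SiO2 + CaO + others)
  Na2O = 100 - (71.8 + 10.2 + 4.2) = 13.8%

13.8%


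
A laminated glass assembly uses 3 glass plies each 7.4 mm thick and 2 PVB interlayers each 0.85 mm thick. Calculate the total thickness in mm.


Total thickness = glass contribution + PVB contribution
  Glass: 3 * 7.4 = 22.2 mm
  PVB: 2 * 0.85 = 1.7 mm
  Total = 22.2 + 1.7 = 23.9 mm

23.9 mm


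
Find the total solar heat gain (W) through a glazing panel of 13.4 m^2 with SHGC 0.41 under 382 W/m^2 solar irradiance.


Solar heat gain: Q = Area * SHGC * Irradiance
  Q = 13.4 * 0.41 * 382 = 2098.7 W

2098.7 W


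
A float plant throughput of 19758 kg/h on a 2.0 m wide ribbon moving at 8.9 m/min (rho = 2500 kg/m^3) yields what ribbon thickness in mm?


Ribbon cross-section from mass balance:
  Volume rate = throughput / density = 19758 / 2500 = 7.9032 m^3/h
  thickness = volume rate / (speed * 60 * width), i.e.
  thickness = throughput / (60 * speed * width * density) * 1000
  thickness = 19758 / (60 * 8.9 * 2.0 * 2500) * 1000 = 7.4 mm

7.4 mm


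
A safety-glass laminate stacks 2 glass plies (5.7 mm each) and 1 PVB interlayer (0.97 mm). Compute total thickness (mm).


Total thickness = glass contribution + PVB contribution
  Glass: 2 * 5.7 = 11.4 mm
  PVB: 1 * 0.97 = 0.97 mm
  Total = 11.4 + 0.97 = 12.37 mm

12.37 mm


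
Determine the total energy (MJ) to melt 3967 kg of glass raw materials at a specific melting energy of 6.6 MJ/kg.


Total energy = mass * specific energy
  E = 3967 * 6.6 = 26182.2 MJ

26182.2 MJ


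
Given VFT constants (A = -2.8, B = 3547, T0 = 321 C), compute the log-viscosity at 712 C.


VFT equation: log(eta) = A + B / (T - T0)
  T - T0 = 712 - 321 = 391
  B / (T - T0) = 3547 / 391 = 9.072
  log(eta) = -2.8 + 9.072 = 6.272

6.272


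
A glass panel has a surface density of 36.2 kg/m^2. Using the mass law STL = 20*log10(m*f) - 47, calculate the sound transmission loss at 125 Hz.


Mass law: STL = 20 * log10(m * f) - 47
  m * f = 36.2 * 125 = 4525
  log10(4525) = 3.65562
  STL = 20 * 3.65562 - 47 = 73.1124 - 47 = 26.1 dB

26.1 dB


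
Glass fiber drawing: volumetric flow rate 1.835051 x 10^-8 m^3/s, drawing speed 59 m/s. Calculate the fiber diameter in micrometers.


Cross-sectional area from continuity:
  A = Q / v = 1.835051 x 10^-8 / 59 = 3.110256 x 10^-10 m^2
Diameter from circular cross-section:
  d = sqrt(4A / pi) * 10^6 (m -> um)
  d = sqrt(4 * 3.110256 x 10^-10 / pi) * 10^6 = 19.9 um

19.9 um


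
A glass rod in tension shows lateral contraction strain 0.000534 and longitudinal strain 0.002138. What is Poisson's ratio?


Poisson's ratio: nu = lateral strain / axial strain
  nu = 0.000534 / 0.002138 = 0.2498

0.2498


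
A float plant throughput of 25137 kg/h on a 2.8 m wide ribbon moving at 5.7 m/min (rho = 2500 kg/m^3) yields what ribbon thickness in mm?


Ribbon cross-section from mass balance:
  Volume rate = throughput / density = 25137 / 2500 = 10.0548 m^3/h
  thickness = volume rate / (speed * 60 * width), i.e.
  thickness = throughput / (60 * speed * width * density) * 1000
  thickness = 25137 / (60 * 5.7 * 2.8 * 2500) * 1000 = 10.5 mm

10.5 mm


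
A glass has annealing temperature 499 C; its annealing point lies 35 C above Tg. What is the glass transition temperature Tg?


Rearrange T_anneal = Tg + offset for Tg:
  Tg = T_anneal - offset = 499 - 35 = 464 C

464 C


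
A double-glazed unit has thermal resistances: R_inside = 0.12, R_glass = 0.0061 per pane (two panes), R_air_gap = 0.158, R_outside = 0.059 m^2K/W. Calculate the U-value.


Total thermal resistance (series):
  R_total = R_in + R_glass + R_air + R_glass + R_out
  R_total = 0.12 + 0.0061 + 0.158 + 0.0061 + 0.059 = 0.3492 m^2K/W
U-value = 1 / R_total = 1 / 0.3492 = 2.864 W/m^2K

2.864 W/m^2K


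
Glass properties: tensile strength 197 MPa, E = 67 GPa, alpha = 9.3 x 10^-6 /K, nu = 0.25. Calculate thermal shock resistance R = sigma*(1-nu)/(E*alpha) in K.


Thermal shock resistance: R = sigma * (1 - nu) / (E * alpha)
  Numerator = 197 * (1 - 0.25) = 147.75
  Denominator = 67 * 1000 * (9.3 x 10^-6) = 0.6231
  R = 147.75 / 0.6231 = 237.1 K

237.1 K


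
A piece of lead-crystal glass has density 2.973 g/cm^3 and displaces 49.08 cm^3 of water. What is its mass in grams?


Rearrange rho = m / V:
  m = rho * V
  m = 2.973 * 49.08 = 145.915 g

145.915 g


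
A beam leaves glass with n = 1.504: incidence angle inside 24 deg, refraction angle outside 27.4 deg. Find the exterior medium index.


Apply Snell's law: n1 * sin(theta1) = n2 * sin(theta2)
  n2 = n1 * sin(theta1) / sin(theta2)
  sin(24) = 0.406737
  sin(27.4) = 0.4602
  n2 = 1.504 * 0.406737 / 0.4602 = 1.3293

1.3293


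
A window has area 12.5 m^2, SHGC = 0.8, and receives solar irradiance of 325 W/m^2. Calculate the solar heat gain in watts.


Solar heat gain: Q = Area * SHGC * Irradiance
  Q = 12.5 * 0.8 * 325 = 3250 W

3250 W


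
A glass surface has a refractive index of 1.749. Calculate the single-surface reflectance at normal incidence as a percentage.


Fresnel reflectance at normal incidence:
  R = ((n - 1)/(n + 1))^2
  (n - 1)/(n + 1) = (1.749 - 1)/(1.749 + 1) = 0.272463
  R = 0.272463^2 = 0.0742361
  R(%) = 0.0742361 * 100 = 7.424%

7.424%


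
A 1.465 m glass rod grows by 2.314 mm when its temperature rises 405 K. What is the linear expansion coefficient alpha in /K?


Rearrange dL = alpha * L0 * dT for alpha:
  alpha = dL / (L0 * dT)
  alpha = (2.314 / 1000) / (1.465 * 405) = 0.0000039 /K = 3.9 x 10^-6 /K

3.9 x 10^-6 /K


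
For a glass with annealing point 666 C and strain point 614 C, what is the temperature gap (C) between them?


Gap = T_anneal - T_strain:
  gap = 666 - 614 = 52 C

52 C


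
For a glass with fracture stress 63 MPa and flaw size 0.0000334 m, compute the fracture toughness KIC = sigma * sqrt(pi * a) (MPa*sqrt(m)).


Fracture toughness: KIC = sigma * sqrt(pi * a)
  pi * a = pi * 0.0000334 = 0.000104929
  sqrt(pi * a) = 0.010243
  KIC = 63 * 0.010243 = 0.645 MPa*sqrt(m)

0.645 MPa*sqrt(m)


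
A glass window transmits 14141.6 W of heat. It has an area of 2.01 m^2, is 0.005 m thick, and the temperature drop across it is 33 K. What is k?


Fourier's law rearranged: k = Q * t / (A * dT)
  Numerator = 14141.6 * 0.005 = 70.708
  Denominator = 2.01 * 33 = 66.33
  k = 70.708 / 66.33 = 1.066 W/mK

1.066 W/mK


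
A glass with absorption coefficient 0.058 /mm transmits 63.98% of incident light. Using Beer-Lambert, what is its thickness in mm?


Rearrange T = exp(-alpha * thickness):
  thickness = -ln(T) / alpha
  T = 63.98/100 = 0.6398
  ln(T) = -0.4466
  -ln(T) = 0.4466
  thickness = 0.4466 / 0.058 = 7.7 mm

7.7 mm


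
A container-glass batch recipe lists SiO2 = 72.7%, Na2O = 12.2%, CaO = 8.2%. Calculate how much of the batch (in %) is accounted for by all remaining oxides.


Sum the three major oxides:
  SiO2 + Na2O + CaO = 72.7 + 12.2 + 8.2 = 93.1%
Subtract from 100%:
  Others = 100 - 93.1 = 6.9%

6.9%


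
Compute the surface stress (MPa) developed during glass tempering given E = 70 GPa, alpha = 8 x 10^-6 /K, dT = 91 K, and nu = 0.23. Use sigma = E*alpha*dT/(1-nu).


Tempering stress: sigma = E * alpha * dT / (1 - nu)
  E (MPa) = 70 * 1000 = 70000
  Numerator = 70000 * (8 x 10^-6) * 91 = 50.96
  Denominator = 1 - 0.23 = 0.77
  sigma = 50.96 / 0.77 = 66.2 MPa

66.2 MPa


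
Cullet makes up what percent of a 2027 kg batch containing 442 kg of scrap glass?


Cullet ratio = (cullet mass / total batch mass) * 100
  Ratio = 442 / 2027 * 100 = 21.81%

21.81%


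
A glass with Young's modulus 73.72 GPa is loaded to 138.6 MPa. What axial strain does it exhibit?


Rearrange E = sigma / epsilon:
  epsilon = sigma / E
  E (MPa) = 73.72 * 1000 = 73720
  epsilon = 138.6 / 73720 = 0.00188

0.00188


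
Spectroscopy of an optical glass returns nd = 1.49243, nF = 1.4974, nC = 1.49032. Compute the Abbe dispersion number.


Abbe number formula: Vd = (nd - 1) / (nF - nC)
  nd - 1 = 1.49243 - 1 = 0.49243
  nF - nC = 1.4974 - 1.49032 = 0.00708
  Vd = 0.49243 / 0.00708 = 69.55

69.55


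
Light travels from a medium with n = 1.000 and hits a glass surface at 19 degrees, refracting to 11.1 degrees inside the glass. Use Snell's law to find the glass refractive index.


Apply Snell's law: n1 * sin(theta1) = n2 * sin(theta2)
  n2 = n1 * sin(theta1) / sin(theta2)
  sin(19) = 0.325568
  sin(11.1) = 0.192522
  n2 = 1.000 * 0.325568 / 0.192522 = 1.6911

1.6911


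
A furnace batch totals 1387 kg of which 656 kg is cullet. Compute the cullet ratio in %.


Cullet ratio = (cullet mass / total batch mass) * 100
  Ratio = 656 / 1387 * 100 = 47.3%

47.3%


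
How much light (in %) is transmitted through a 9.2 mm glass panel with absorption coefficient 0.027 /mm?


Beer-Lambert law: T = exp(-alpha * thickness)
  exponent = -0.027 * 9.2 = -0.2484
  T = exp(-0.2484) = 0.78
  Percentage = 0.78 * 100 = 78.0%

78.0%
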